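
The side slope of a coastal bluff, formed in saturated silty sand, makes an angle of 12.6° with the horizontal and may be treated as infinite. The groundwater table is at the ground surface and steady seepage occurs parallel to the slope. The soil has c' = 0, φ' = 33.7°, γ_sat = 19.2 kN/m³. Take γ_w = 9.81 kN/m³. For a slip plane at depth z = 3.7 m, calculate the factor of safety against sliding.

FS = 1.46

With seepage parallel to the slope and the water table at the surface, the effective normal stress on the slip plane uses the buoyant unit weight γ' = γ_sat − γ_w while the driving shear stress uses γ_sat:
FS = [c' + γ' z cos²β tanφ'] / [γ_sat z sinβ cosβ]
(For c' = 0 this reduces to FS = (γ'/γ_sat)·tanφ'/tanβ.)
γ' = 19.2 − 9.81 = 9.39 kN/m³
Numerator = 0.0 + 9.39·3.7·cos²12.6°·tan33.7° = 0.0 + 9.39·3.7·0.9524·0.6669 = 22.068 kPa
Denominator = 19.2·3.7·sin12.6°·cos12.6° = 19.2·3.7·0.2181·0.9759 = 15.124 kPa
FS = 22.068 / 15.124 = 1.459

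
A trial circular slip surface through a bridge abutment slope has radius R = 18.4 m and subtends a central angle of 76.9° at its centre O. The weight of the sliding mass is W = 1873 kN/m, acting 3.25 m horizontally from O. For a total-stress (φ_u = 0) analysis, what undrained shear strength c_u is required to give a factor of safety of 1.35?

c_u = 18.1 kPa

FS = c_u·L_a·R / (W·d), so c_u = FS·W·d / (L_a·R).
Arc length L_a = R·θ = 18.4·(76.9°·π/180) = 18.4·1.3422 = 24.70 m
c_u = 1.35·1873·3.25 / (24.70·18.4) = 8217.8 / 454.40 = 18.08 kPa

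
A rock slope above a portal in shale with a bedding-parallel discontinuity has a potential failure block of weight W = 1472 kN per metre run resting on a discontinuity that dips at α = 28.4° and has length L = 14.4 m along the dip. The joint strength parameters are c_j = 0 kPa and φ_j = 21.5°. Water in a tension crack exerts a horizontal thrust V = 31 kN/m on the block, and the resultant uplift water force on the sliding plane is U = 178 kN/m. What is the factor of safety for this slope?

Resolving the block weight along and normal to the plane and applying the Mohr–Coulomb strength on the joint:
N' = W cosα − U − V sinα = 1472·cos28.4° − 178 − 31·sin28.4° = 1102.1 kN/m
Driving force T = W sinα + V cosα = 1472·sin28.4° + 31·cos28.4° = 727.4 kN/m
Resisting force R = c_j·L + N'·tanφ_j = 0·14.4 + 1102.1·tan21.5° = 0.0 + 434.1 = 434.1 kN/m
FS = R / T = 434.1 / 727.4 = 0.597

FS = 0.60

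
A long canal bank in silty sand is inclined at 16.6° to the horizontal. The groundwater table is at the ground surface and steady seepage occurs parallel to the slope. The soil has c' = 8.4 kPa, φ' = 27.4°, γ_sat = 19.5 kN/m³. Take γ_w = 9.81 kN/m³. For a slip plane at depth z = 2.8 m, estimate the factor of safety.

FS = 1.43

With seepage parallel to the slope and the water table at the surface, the effective normal stress on the slip plane uses the buoyant unit weight γ' = γ_sat − γ_w while the driving shear stress uses γ_sat:
FS = [c' + γ' z cos²β tanφ'] / [γ_sat z sinβ cosβ]
γ' = 19.5 − 9.81 = 9.69 kN/m³
Numerator = 8.4 + 9.69·2.8·cos²16.6°·tan27.4° = 8.4 + 9.69·2.8·0.9184·0.5184 = 21.316 kPa
Denominator = 19.5·2.8·sin16.6°·cos16.6° = 19.5·2.8·0.2857·0.9583 = 14.948 kPa
FS = 21.316 / 14.948 = 1.426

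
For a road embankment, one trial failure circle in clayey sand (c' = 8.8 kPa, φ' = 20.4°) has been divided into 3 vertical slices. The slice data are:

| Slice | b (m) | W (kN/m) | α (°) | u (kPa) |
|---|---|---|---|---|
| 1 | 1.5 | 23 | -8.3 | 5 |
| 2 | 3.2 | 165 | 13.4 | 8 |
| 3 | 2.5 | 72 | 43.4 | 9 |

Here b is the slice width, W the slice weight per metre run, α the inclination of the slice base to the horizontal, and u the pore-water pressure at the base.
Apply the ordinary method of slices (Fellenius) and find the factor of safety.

FS = 1.61

Ordinary method of slices: FS = Σ[c'·Δl_i + (W_i cosα_i − u_i·Δl_i)·tanφ'] / Σ W_i sinα_i, with Δl_i = b_i / cosα_i.
Slice 1: Δl = 1.5/cos(-8.3°) = 1.516 m; N'_1 = 23·cos(-8.3°) − 5·1.516 = 15.2; c'Δl = 13.34; W sinα = -3.3
Slice 2: Δl = 3.2/cos13.4° = 3.290 m; N'_2 = 165·cos13.4° − 8·3.290 = 134.2; c'Δl = 28.95; W sinα = 38.2
Slice 3: Δl = 2.5/cos43.4° = 3.441 m; N'_3 = 72·cos43.4° − 9·3.441 = 21.3; c'Δl = 30.28; W sinα = 49.5
Σc'Δl = 72.6 kN/m; ΣN' = 170.7 kN/m; ΣW sinα = 84.4 kN/m
Resisting = 72.6 + 170.7·tan20.4° = 72.6 + 63.5 = 136.1 kN/m
FS = 136.1 / 84.4 = 1.612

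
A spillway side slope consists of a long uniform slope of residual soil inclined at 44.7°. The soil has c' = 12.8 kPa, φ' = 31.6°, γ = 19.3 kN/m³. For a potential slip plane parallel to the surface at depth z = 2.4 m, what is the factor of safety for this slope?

FS = 1.17

For an infinite slope with a slip plane parallel to the surface (no pore pressure): FS = [c' + γz cos²β tanφ'] / [γz sinβ cosβ].
γz = 19.3·2.4 = 46.32 kN/m²
Numerator = 12.8 + 46.32·cos²44.7°·tan31.6° = 12.8 + 46.32·0.5052·0.6152 = 27.197 kPa
Denominator = 46.32·sin44.7°·cos44.7° = 46.32·0.7034·0.7108 = 23.159 kPa
FS = 27.197 / 23.159 = 1.174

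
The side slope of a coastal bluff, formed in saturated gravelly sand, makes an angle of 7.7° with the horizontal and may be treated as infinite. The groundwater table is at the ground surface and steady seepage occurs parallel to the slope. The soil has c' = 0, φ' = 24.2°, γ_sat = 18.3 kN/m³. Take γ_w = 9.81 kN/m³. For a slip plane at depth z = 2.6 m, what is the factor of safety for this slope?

FS = 1.54

With seepage parallel to the slope and the water table at the surface, the effective normal stress on the slip plane uses the buoyant unit weight γ' = γ_sat − γ_w while the driving shear stress uses γ_sat:
FS = [c' + γ' z cos²β tanφ'] / [γ_sat z sinβ cosβ]
(For c' = 0 this reduces to FS = (γ'/γ_sat)·tanφ'/tanβ.)
γ' = 18.3 − 9.81 = 8.49 kN/m³
Numerator = 0.0 + 8.49·2.6·cos²7.7°·tan24.2° = 0.0 + 8.49·2.6·0.9820·0.4494 = 9.742 kPa
Denominator = 18.3·2.6·sin7.7°·cos7.7° = 18.3·2.6·0.1340·0.9910 = 6.318 kPa
FS = 9.742 / 6.318 = 1.542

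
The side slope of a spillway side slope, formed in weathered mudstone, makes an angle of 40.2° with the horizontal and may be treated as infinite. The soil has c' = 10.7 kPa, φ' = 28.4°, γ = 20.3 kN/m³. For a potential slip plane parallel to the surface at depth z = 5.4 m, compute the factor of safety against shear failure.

For an infinite slope with a slip plane parallel to the surface (no pore pressure): FS = [c' + γz cos²β tanφ'] / [γz sinβ cosβ].
γz = 20.3·5.4 = 109.62 kN/m²
Numerator = 10.7 + 109.62·cos²40.2°·tan28.4° = 10.7 + 109.62·0.5834·0.5407 = 45.278 kPa
Denominator = 109.62·sin40.2°·cos40.2° = 109.62·0.6455·0.7638 = 54.042 kPa
FS = 45.278 / 54.042 = 0.838

FS = 0.84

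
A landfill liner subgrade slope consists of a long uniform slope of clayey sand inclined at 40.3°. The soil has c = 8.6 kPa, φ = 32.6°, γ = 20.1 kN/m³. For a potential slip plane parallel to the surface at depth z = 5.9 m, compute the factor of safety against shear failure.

For an infinite slope with a slip plane parallel to the surface (no pore pressure): FS = [c + γz cos²β tanφ] / [γz sinβ cosβ].
γz = 20.1·5.9 = 118.59 kN/m²
Numerator = 8.6 + 118.59·cos²40.3°·tan32.6° = 8.6 + 118.59·0.5817·0.6395 = 52.714 kPa
Denominator = 118.59·sin40.3°·cos40.3° = 118.59·0.6468·0.7627 = 58.499 kPa
FS = 52.714 / 58.499 = 0.901

FS = 0.90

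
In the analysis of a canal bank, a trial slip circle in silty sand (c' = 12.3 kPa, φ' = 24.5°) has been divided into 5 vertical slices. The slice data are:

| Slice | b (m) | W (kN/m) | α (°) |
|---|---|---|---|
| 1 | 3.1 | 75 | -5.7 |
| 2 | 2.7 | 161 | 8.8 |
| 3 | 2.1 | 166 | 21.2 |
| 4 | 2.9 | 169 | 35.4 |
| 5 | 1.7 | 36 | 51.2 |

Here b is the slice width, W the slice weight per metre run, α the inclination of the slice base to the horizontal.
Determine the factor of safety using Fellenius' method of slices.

FS = 2.10

Ordinary method of slices: FS = Σ[c'·Δl_i + (W_i cosα_i)·tanφ'] / Σ W_i sinα_i, with Δl_i = b_i / cosα_i.
Slice 1: Δl = 3.1/cos(-5.7°) = 3.115 m; N'_1 = 75·cos(-5.7°) = 74.6; c'Δl = 38.32; W sinα = -7.4
Slice 2: Δl = 2.7/cos8.8° = 2.732 m; N'_2 = 161·cos8.8° = 159.1; c'Δl = 33.61; W sinα = 24.6
Slice 3: Δl = 2.1/cos21.2° = 2.252 m; N'_3 = 166·cos21.2° = 154.8; c'Δl = 27.70; W sinα = 60.0
Slice 4: Δl = 2.9/cos35.4° = 3.558 m; N'_4 = 169·cos35.4° = 137.8; c'Δl = 43.76; W sinα = 97.9
Slice 5: Δl = 1.7/cos51.2° = 2.713 m; N'_5 = 36·cos51.2° = 22.6; c'Δl = 33.37; W sinα = 28.1
Σc'Δl = 176.8 kN/m; ΣN' = 548.8 kN/m; ΣW sinα = 203.2 kN/m
Resisting = 176.8 + 548.8·tan24.5° = 176.8 + 250.1 = 426.9 kN/m
FS = 426.9 / 203.2 = 2.101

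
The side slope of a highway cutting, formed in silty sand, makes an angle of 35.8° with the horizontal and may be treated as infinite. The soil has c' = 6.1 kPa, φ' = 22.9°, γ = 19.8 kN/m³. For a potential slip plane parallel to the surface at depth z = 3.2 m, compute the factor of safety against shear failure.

FS = 0.79

For an infinite slope with a slip plane parallel to the surface (no pore pressure): FS = [c' + γz cos²β tanφ'] / [γz sinβ cosβ].
γz = 19.8·3.2 = 63.36 kN/m²
Numerator = 6.1 + 63.36·cos²35.8°·tan22.9° = 6.1 + 63.36·0.6578·0.4224 = 23.706 kPa
Denominator = 63.36·sin35.8°·cos35.8° = 63.36·0.5850·0.8111 = 30.060 kPa
FS = 23.706 / 30.060 = 0.789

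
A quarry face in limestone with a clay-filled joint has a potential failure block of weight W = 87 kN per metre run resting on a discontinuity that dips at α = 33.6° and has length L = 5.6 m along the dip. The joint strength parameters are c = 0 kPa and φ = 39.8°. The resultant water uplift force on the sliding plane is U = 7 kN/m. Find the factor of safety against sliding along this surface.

Resolving the block weight along and normal to the plane and applying the Mohr–Coulomb strength on the joint:
N' = W cosα − U = 87·cos33.6° − 7 = 65.5 kN/m
Driving force T = W sinα = 87·sin33.6° = 48.1 kN/m
Resisting force R = c·L + N'·tanφ = 0·5.6 + 65.5·tan39.8° = 0.0 + 54.5 = 54.5 kN/m
FS = R / T = 54.5 / 48.1 = 1.133

FS = 1.13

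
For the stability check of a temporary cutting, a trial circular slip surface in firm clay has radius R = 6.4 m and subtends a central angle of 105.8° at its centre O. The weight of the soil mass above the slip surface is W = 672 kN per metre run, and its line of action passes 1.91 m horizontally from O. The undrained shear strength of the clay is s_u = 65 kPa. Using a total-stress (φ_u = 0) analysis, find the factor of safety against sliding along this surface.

Taking moments about the centre O, the resisting moment is provided by the undrained shear strength acting along the arc:
Arc length L_a = R·θ = 6.4·(105.8°·π/180) = 6.4·1.8466 = 11.82 m
M_R = s_u·L_a·R = 65·11.82·6.4 = 4916.3 kN·m/m
M_D = W·d = 672·1.91 = 1283.5 kN·m/m
FS = M_R / M_D = 4916.3 / 1283.5 = 3.830

FS = 3.83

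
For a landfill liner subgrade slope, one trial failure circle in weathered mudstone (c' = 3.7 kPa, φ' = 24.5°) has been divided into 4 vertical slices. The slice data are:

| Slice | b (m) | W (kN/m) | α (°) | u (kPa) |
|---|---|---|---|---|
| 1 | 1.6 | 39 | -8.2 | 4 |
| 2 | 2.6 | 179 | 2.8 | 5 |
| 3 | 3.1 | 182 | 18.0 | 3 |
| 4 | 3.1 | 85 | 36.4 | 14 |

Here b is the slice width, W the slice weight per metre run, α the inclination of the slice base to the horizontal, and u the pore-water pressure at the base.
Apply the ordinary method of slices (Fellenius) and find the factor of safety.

FS = 1.94

Ordinary method of slices: FS = Σ[c'·Δl_i + (W_i cosα_i − u_i·Δl_i)·tanφ'] / Σ W_i sinα_i, with Δl_i = b_i / cosα_i.
Slice 1: Δl = 1.6/cos(-8.2°) = 1.617 m; N'_1 = 39·cos(-8.2°) − 4·1.617 = 32.1; c'Δl = 5.98; W sinα = -5.6
Slice 2: Δl = 2.6/cos2.8° = 2.603 m; N'_2 = 179·cos2.8° − 5·2.603 = 165.8; c'Δl = 9.63; W sinα = 8.7
Slice 3: Δl = 3.1/cos18.0° = 3.260 m; N'_3 = 182·cos18.0° − 3·3.260 = 163.3; c'Δl = 12.06; W sinα = 56.2
Slice 4: Δl = 3.1/cos36.4° = 3.851 m; N'_4 = 85·cos36.4° − 14·3.851 = 14.5; c'Δl = 14.25; W sinα = 50.4
Σc'Δl = 41.9 kN/m; ΣN' = 375.7 kN/m; ΣW sinα = 109.9 kN/m
Resisting = 41.9 + 375.7·tan24.5° = 41.9 + 171.2 = 213.1 kN/m
FS = 213.1 / 109.9 = 1.940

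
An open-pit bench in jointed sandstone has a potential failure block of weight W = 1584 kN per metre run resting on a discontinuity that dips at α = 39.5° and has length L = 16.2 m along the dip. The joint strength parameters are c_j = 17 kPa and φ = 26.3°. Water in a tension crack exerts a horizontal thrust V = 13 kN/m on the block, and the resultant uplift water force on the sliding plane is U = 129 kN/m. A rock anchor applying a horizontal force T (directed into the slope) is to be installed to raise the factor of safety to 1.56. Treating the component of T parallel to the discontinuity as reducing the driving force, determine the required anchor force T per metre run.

Resolving forces along and normal to the sliding plane, with the horizontal anchor force T adding T·sinα to the effective normal force and T·cosα acting up the plane against the driving force:
FS = [c_jL + (W cosα − U − V sinα + T sinα) tanφ] / [W sinα + V cosα − T cosα]
Without the anchor: N' = 1085.0 kN/m, driving T_d = 1017.6 kN/m, resisting R = 17·16.2 + 1085.0·tan26.3° = 811.6 kN/m, FS = 0.80.
Setting FS = 1.56 and solving for T:
1.56·(1017.6 − T cos39.5°) = 811.6 + T sin39.5°·tan26.3°
T·(sin39.5°·tan26.3° + 1.56·cos39.5°) = 1.56·1017.6 − 811.6
T·(0.6361·0.4942 + 1.56·0.7716) = 1587.4 − 811.6 = 775.8
T·1.5181 = 775.8
T = 511.0 kN/m

T = 511 kN/m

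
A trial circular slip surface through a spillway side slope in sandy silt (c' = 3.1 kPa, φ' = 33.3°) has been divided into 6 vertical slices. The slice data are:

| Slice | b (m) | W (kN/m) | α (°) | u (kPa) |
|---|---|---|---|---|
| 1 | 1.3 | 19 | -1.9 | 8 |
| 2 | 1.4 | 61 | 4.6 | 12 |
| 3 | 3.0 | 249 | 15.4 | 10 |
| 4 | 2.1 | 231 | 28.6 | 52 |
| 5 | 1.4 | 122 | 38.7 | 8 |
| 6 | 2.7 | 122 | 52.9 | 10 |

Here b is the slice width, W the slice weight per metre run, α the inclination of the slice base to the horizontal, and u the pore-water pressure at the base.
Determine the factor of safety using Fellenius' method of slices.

Ordinary method of slices: FS = Σ[c'·Δl_i + (W_i cosα_i − u_i·Δl_i)·tanφ'] / Σ W_i sinα_i, with Δl_i = b_i / cosα_i.
Slice 1: Δl = 1.3/cos(-1.9°) = 1.301 m; N'_1 = 19·cos(-1.9°) − 8·1.301 = 8.6; c'Δl = 4.03; W sinα = -0.6
Slice 2: Δl = 1.4/cos4.6° = 1.405 m; N'_2 = 61·cos4.6° − 12·1.405 = 43.9; c'Δl = 4.35; W sinα = 4.9
Slice 3: Δl = 3.0/cos15.4° = 3.112 m; N'_3 = 249·cos15.4° − 10·3.112 = 208.9; c'Δl = 9.65; W sinα = 66.1
Slice 4: Δl = 2.1/cos28.6° = 2.392 m; N'_4 = 231·cos28.6° − 52·2.392 = 78.4; c'Δl = 7.41; W sinα = 110.6
Slice 5: Δl = 1.4/cos38.7° = 1.794 m; N'_5 = 122·cos38.7° − 8·1.794 = 80.9; c'Δl = 5.56; W sinα = 76.3
Slice 6: Δl = 2.7/cos52.9° = 4.476 m; N'_6 = 122·cos52.9° − 10·4.476 = 28.8; c'Δl = 13.88; W sinα = 97.3
Σc'Δl = 44.9 kN/m; ΣN' = 449.6 kN/m; ΣW sinα = 354.5 kN/m
Resisting = 44.9 + 449.6·tan33.3° = 44.9 + 295.3 = 340.2 kN/m
FS = 340.2 / 354.5 = 0.960

FS = 0.96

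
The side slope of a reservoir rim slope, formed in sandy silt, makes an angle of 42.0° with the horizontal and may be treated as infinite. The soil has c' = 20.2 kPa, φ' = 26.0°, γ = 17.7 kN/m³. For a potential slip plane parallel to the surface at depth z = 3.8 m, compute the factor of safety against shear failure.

FS = 1.15

For an infinite slope with a slip plane parallel to the surface (no pore pressure): FS = [c' + γz cos²β tanφ'] / [γz sinβ cosβ].
γz = 17.7·3.8 = 67.26 kN/m²
Numerator = 20.2 + 67.26·cos²42.0°·tan26.0° = 20.2 + 67.26·0.5523·0.4877 = 38.317 kPa
Denominator = 67.26·sin42.0°·cos42.0° = 67.26·0.6691·0.7431 = 33.446 kPa
FS = 38.317 / 33.446 = 1.146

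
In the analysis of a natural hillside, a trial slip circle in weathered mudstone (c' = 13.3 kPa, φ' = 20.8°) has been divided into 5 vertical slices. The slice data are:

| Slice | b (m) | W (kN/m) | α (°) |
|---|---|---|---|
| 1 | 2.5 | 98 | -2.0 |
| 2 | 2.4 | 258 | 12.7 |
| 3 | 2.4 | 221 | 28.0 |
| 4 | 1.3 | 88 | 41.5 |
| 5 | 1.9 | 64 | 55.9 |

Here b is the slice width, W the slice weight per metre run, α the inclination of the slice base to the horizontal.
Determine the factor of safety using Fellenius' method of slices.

Ordinary method of slices: FS = Σ[c'·Δl_i + (W_i cosα_i)·tanφ'] / Σ W_i sinα_i, with Δl_i = b_i / cosα_i.
Slice 1: Δl = 2.5/cos(-2.0°) = 2.502 m; N'_1 = 98·cos(-2.0°) = 97.9; c'Δl = 33.27; W sinα = -3.4
Slice 2: Δl = 2.4/cos12.7° = 2.460 m; N'_2 = 258·cos12.7° = 251.7; c'Δl = 32.72; W sinα = 56.7
Slice 3: Δl = 2.4/cos28.0° = 2.718 m; N'_3 = 221·cos28.0° = 195.1; c'Δl = 36.15; W sinα = 103.8
Slice 4: Δl = 1.3/cos41.5° = 1.736 m; N'_4 = 88·cos41.5° = 65.9; c'Δl = 23.09; W sinα = 58.3
Slice 5: Δl = 1.9/cos55.9° = 3.389 m; N'_5 = 64·cos55.9° = 35.9; c'Δl = 45.07; W sinα = 53.0
Σc'Δl = 170.3 kN/m; ΣN' = 646.5 kN/m; ΣW sinα = 268.4 kN/m
Resisting = 170.3 + 646.5·tan20.8° = 170.3 + 245.6 = 415.9 kN/m
FS = 415.9 / 268.4 = 1.550

FS = 1.55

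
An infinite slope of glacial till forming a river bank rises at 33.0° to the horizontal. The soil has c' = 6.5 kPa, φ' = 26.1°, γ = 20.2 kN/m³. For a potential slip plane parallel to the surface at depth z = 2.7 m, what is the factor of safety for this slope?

FS = 1.02

For an infinite slope with a slip plane parallel to the surface (no pore pressure): FS = [c' + γz cos²β tanφ'] / [γz sinβ cosβ].
γz = 20.2·2.7 = 54.54 kN/m²
Numerator = 6.5 + 54.54·cos²33.0°·tan26.1° = 6.5 + 54.54·0.7034·0.4899 = 25.293 kPa
Denominator = 54.54·sin33.0°·cos33.0° = 54.54·0.5446·0.8387 = 24.912 kPa
FS = 25.293 / 24.912 = 1.015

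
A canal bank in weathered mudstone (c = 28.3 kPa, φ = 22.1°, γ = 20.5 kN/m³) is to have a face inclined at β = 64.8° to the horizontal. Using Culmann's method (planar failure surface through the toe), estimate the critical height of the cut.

Culmann's analysis gives the critical failure plane at α_cr = (β + φ)/2 = (64.8 + 22.1)/2 = 43.5°, and the critical height
H_c = (4c/γ) · sinβ cosφ / [1 − cos(β − φ)]
    = (4·28.3/20.5) · sin64.8°·cos22.1° / [1 − cos(42.7°)]
    = 5.522 · 0.9048·0.9265 / [1 − 0.7349]
    = 5.522 · 0.8383 / 0.2651
    = 17.46 m

H_c = 17.46 m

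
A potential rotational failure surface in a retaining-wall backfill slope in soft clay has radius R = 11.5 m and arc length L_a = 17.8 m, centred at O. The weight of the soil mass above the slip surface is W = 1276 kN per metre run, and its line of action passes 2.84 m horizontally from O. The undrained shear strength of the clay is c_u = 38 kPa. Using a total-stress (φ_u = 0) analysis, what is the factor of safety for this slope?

Taking moments about the centre O, the resisting moment is provided by the undrained shear strength acting along the arc:
M_R = c_u·L_a·R = 38·17.80·11.5 = 7778.6 kN·m/m
M_D = W·d = 1276·2.84 = 3623.8 kN·m/m
FS = M_R / M_D = 7778.6 / 3623.8 = 2.147

FS = 2.15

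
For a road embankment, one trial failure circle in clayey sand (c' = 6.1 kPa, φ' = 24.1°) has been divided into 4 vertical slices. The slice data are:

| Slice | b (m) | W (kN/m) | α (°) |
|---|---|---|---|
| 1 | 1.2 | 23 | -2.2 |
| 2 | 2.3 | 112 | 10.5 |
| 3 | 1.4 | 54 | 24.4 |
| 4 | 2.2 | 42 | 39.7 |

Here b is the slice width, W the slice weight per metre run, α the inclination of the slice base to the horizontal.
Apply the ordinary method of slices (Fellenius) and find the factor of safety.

FS = 2.10

Ordinary method of slices: FS = Σ[c'·Δl_i + (W_i cosα_i)·tanφ'] / Σ W_i sinα_i, with Δl_i = b_i / cosα_i.
Slice 1: Δl = 1.2/cos(-2.2°) = 1.201 m; N'_1 = 23·cos(-2.2°) = 23.0; c'Δl = 7.33; W sinα = -0.9
Slice 2: Δl = 2.3/cos10.5° = 2.339 m; N'_2 = 112·cos10.5° = 110.1; c'Δl = 14.27; W sinα = 20.4
Slice 3: Δl = 1.4/cos24.4° = 1.537 m; N'_3 = 54·cos24.4° = 49.2; c'Δl = 9.38; W sinα = 22.3
Slice 4: Δl = 2.2/cos39.7° = 2.859 m; N'_4 = 42·cos39.7° = 32.3; c'Δl = 17.44; W sinα = 26.8
Σc'Δl = 48.4 kN/m; ΣN' = 214.6 kN/m; ΣW sinα = 68.7 kN/m
Resisting = 48.4 + 214.6·tan24.1° = 48.4 + 96.0 = 144.4 kN/m
FS = 144.4 / 68.7 = 2.103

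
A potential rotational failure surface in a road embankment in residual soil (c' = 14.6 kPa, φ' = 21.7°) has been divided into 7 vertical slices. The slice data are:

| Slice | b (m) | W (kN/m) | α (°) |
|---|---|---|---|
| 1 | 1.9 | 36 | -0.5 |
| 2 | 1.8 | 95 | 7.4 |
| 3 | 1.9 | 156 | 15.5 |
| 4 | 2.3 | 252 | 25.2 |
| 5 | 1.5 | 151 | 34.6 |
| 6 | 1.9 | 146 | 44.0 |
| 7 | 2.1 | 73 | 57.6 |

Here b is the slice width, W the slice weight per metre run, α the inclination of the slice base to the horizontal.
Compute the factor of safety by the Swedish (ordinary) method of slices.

Ordinary method of slices: FS = Σ[c'·Δl_i + (W_i cosα_i)·tanφ'] / Σ W_i sinα_i, with Δl_i = b_i / cosα_i.
Slice 1: Δl = 1.9/cos(-0.5°) = 1.900 m; N'_1 = 36·cos(-0.5°) = 36.0; c'Δl = 27.74; W sinα = -0.3
Slice 2: Δl = 1.8/cos7.4° = 1.815 m; N'_2 = 95·cos7.4° = 94.2; c'Δl = 26.50; W sinα = 12.2
Slice 3: Δl = 1.9/cos15.5° = 1.972 m; N'_3 = 156·cos15.5° = 150.3; c'Δl = 28.79; W sinα = 41.7
Slice 4: Δl = 2.3/cos25.2° = 2.542 m; N'_4 = 252·cos25.2° = 228.0; c'Δl = 37.11; W sinα = 107.3
Slice 5: Δl = 1.5/cos34.6° = 1.822 m; N'_5 = 151·cos34.6° = 124.3; c'Δl = 26.61; W sinα = 85.7
Slice 6: Δl = 1.9/cos44.0° = 2.641 m; N'_6 = 146·cos44.0° = 105.0; c'Δl = 38.56; W sinα = 101.4
Slice 7: Δl = 2.1/cos57.6° = 3.919 m; N'_7 = 73·cos57.6° = 39.1; c'Δl = 57.22; W sinα = 61.6
Σc'Δl = 242.5 kN/m; ΣN' = 777.0 kN/m; ΣW sinα = 409.7 kN/m
Resisting = 242.5 + 777.0·tan21.7° = 242.5 + 309.2 = 551.7 kN/m
FS = 551.7 / 409.7 = 1.347

FS = 1.35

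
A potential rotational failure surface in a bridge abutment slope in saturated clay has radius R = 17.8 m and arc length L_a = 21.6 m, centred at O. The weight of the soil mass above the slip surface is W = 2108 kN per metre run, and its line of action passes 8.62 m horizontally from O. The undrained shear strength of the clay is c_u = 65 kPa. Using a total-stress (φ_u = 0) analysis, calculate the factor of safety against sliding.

Taking moments about the centre O, the resisting moment is provided by the undrained shear strength acting along the arc:
M_R = c_u·L_a·R = 65·21.60·17.8 = 24991.2 kN·m/m
M_D = W·d = 2108·8.62 = 18171.0 kN·m/m
FS = M_R / M_D = 24991.2 / 18171.0 = 1.375

FS = 1.38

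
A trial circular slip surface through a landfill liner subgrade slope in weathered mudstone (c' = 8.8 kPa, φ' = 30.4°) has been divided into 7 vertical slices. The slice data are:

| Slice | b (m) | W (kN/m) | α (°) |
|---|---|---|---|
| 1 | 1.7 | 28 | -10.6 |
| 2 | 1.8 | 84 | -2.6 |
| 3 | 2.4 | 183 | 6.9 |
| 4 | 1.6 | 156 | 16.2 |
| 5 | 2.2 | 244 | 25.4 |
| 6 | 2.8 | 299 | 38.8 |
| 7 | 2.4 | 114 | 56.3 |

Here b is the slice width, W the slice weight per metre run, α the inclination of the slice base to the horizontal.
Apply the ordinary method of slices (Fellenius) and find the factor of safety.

Ordinary method of slices: FS = Σ[c'·Δl_i + (W_i cosα_i)·tanφ'] / Σ W_i sinα_i, with Δl_i = b_i / cosα_i.
Slice 1: Δl = 1.7/cos(-10.6°) = 1.730 m; N'_1 = 28·cos(-10.6°) = 27.5; c'Δl = 15.22; W sinα = -5.2
Slice 2: Δl = 1.8/cos(-2.6°) = 1.802 m; N'_2 = 84·cos(-2.6°) = 83.9; c'Δl = 15.86; W sinα = -3.8
Slice 3: Δl = 2.4/cos6.9° = 2.418 m; N'_3 = 183·cos6.9° = 181.7; c'Δl = 21.27; W sinα = 22.0
Slice 4: Δl = 1.6/cos16.2° = 1.666 m; N'_4 = 156·cos16.2° = 149.8; c'Δl = 14.66; W sinα = 43.5
Slice 5: Δl = 2.2/cos25.4° = 2.435 m; N'_5 = 244·cos25.4° = 220.4; c'Δl = 21.43; W sinα = 104.7
Slice 6: Δl = 2.8/cos38.8° = 3.593 m; N'_6 = 299·cos38.8° = 233.0; c'Δl = 31.62; W sinα = 187.4
Slice 7: Δl = 2.4/cos56.3° = 4.326 m; N'_7 = 114·cos56.3° = 63.3; c'Δl = 38.06; W sinα = 94.8
Σc'Δl = 158.1 kN/m; ΣN' = 959.6 kN/m; ΣW sinα = 443.4 kN/m
Resisting = 158.1 + 959.6·tan30.4° = 158.1 + 563.0 = 721.1 kN/m
FS = 721.1 / 443.4 = 1.626

FS = 1.63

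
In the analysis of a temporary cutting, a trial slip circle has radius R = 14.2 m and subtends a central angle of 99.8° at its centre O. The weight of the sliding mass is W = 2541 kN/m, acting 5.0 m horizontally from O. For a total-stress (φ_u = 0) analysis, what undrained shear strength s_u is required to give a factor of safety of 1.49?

s_u = 53.9 kPa

FS = s_u·L_a·R / (W·d), so s_u = FS·W·d / (L_a·R).
Arc length L_a = R·θ = 14.2·(99.8°·π/180) = 14.2·1.7418 = 24.73 m
s_u = 1.49·2541·5.0 / (24.73·14.2) = 18930.5 / 351.22 = 53.90 kPa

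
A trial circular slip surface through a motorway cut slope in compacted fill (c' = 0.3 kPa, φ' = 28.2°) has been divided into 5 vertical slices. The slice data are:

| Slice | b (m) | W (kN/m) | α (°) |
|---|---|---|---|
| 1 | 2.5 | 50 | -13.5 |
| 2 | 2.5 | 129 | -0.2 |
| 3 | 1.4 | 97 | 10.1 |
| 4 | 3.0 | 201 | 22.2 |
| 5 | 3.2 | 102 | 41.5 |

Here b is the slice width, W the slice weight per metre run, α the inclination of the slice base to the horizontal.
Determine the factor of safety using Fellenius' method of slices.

Ordinary method of slices: FS = Σ[c'·Δl_i + (W_i cosα_i)·tanφ'] / Σ W_i sinα_i, with Δl_i = b_i / cosα_i.
Slice 1: Δl = 2.5/cos(-13.5°) = 2.571 m; N'_1 = 50·cos(-13.5°) = 48.6; c'Δl = 0.77; W sinα = -11.7
Slice 2: Δl = 2.5/cos(-0.2°) = 2.500 m; N'_2 = 129·cos(-0.2°) = 129.0; c'Δl = 0.75; W sinα = -0.5
Slice 3: Δl = 1.4/cos10.1° = 1.422 m; N'_3 = 97·cos10.1° = 95.5; c'Δl = 0.43; W sinα = 17.0
Slice 4: Δl = 3.0/cos22.2° = 3.240 m; N'_4 = 201·cos22.2° = 186.1; c'Δl = 0.97; W sinα = 75.9
Slice 5: Δl = 3.2/cos41.5° = 4.273 m; N'_5 = 102·cos41.5° = 76.4; c'Δl = 1.28; W sinα = 67.6
Σc'Δl = 4.2 kN/m; ΣN' = 535.6 kN/m; ΣW sinα = 148.4 kN/m
Resisting = 4.2 + 535.6·tan28.2° = 4.2 + 287.2 = 291.4 kN/m
FS = 291.4 / 148.4 = 1.963

FS = 1.96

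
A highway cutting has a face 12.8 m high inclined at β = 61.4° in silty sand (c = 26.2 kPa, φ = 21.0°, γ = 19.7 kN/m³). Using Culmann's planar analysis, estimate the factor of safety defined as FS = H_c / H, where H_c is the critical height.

FS = 1.43

H_c = (4c/γ) · sinβ cosφ / [1 − cos(β − φ)]
    = (4·26.2/19.7) · sin61.4°·cos21.0° / [1 − cos40.4°]
    = 5.320 · 0.8197 / 0.2385 = 18.29 m
FS = H_c / H = 18.29 / 12.8 = 1.429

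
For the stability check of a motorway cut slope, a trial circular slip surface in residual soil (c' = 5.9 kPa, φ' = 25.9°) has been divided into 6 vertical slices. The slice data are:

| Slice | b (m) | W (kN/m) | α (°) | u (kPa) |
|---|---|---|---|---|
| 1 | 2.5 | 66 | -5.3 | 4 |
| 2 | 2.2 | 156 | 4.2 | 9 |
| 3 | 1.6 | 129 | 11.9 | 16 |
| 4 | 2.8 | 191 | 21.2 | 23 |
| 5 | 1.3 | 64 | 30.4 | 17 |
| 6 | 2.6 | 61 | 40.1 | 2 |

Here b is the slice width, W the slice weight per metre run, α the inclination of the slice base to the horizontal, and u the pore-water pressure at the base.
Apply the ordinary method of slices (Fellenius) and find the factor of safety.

FS = 1.81

Ordinary method of slices: FS = Σ[c'·Δl_i + (W_i cosα_i − u_i·Δl_i)·tanφ'] / Σ W_i sinα_i, with Δl_i = b_i / cosα_i.
Slice 1: Δl = 2.5/cos(-5.3°) = 2.511 m; N'_1 = 66·cos(-5.3°) − 4·2.511 = 55.7; c'Δl = 14.81; W sinα = -6.1
Slice 2: Δl = 2.2/cos4.2° = 2.206 m; N'_2 = 156·cos4.2° − 9·2.206 = 135.7; c'Δl = 13.01; W sinα = 11.4
Slice 3: Δl = 1.6/cos11.9° = 1.635 m; N'_3 = 129·cos11.9° − 16·1.635 = 100.1; c'Δl = 9.65; W sinα = 26.6
Slice 4: Δl = 2.8/cos21.2° = 3.003 m; N'_4 = 191·cos21.2° − 23·3.003 = 109.0; c'Δl = 17.72; W sinα = 69.1
Slice 5: Δl = 1.3/cos30.4° = 1.507 m; N'_5 = 64·cos30.4° − 17·1.507 = 29.6; c'Δl = 8.89; W sinα = 32.4
Slice 6: Δl = 2.6/cos40.1° = 3.399 m; N'_6 = 61·cos40.1° − 2·3.399 = 39.9; c'Δl = 20.05; W sinα = 39.3
Σc'Δl = 84.1 kN/m; ΣN' = 469.9 kN/m; ΣW sinα = 172.7 kN/m
Resisting = 84.1 + 469.9·tan25.9° = 84.1 + 228.2 = 312.3 kN/m
FS = 312.3 / 172.7 = 1.809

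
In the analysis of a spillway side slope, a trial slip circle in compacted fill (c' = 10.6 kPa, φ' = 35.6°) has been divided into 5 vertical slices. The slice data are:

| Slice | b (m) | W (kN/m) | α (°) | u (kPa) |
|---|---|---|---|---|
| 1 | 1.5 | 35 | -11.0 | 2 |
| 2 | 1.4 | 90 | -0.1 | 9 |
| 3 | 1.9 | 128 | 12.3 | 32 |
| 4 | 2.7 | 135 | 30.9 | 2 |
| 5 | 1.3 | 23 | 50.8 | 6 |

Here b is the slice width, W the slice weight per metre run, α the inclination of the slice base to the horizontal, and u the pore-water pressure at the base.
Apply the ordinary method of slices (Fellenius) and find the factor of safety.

FS = 2.88

Ordinary method of slices: FS = Σ[c'·Δl_i + (W_i cosα_i − u_i·Δl_i)·tanφ'] / Σ W_i sinα_i, with Δl_i = b_i / cosα_i.
Slice 1: Δl = 1.5/cos(-11.0°) = 1.528 m; N'_1 = 35·cos(-11.0°) − 2·1.528 = 31.3; c'Δl = 16.20; W sinα = -6.7
Slice 2: Δl = 1.4/cos(-0.1°) = 1.400 m; N'_2 = 90·cos(-0.1°) − 9·1.400 = 77.4; c'Δl = 14.84; W sinα = -0.2
Slice 3: Δl = 1.9/cos12.3° = 1.945 m; N'_3 = 128·cos12.3° − 32·1.945 = 62.8; c'Δl = 20.61; W sinα = 27.3
Slice 4: Δl = 2.7/cos30.9° = 3.147 m; N'_4 = 135·cos30.9° − 2·3.147 = 109.5; c'Δl = 33.35; W sinα = 69.3
Slice 5: Δl = 1.3/cos50.8° = 2.057 m; N'_5 = 23·cos50.8° − 6·2.057 = 2.2; c'Δl = 21.80; W sinα = 17.8
Σc'Δl = 106.8 kN/m; ΣN' = 283.3 kN/m; ΣW sinα = 107.6 kN/m
Resisting = 106.8 + 283.3·tan35.6° = 106.8 + 202.8 = 309.6 kN/m
FS = 309.6 / 107.6 = 2.878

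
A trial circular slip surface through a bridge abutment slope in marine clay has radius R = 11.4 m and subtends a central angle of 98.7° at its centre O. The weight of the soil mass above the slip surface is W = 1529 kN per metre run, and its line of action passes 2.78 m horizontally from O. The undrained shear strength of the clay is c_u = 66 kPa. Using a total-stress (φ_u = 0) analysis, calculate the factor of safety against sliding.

FS = 3.48

Taking moments about the centre O, the resisting moment is provided by the undrained shear strength acting along the arc:
Arc length L_a = R·θ = 11.4·(98.7°·π/180) = 11.4·1.7226 = 19.64 m
M_R = c_u·L_a·R = 66·19.64·11.4 = 14775.7 kN·m/m
M_D = W·d = 1529·2.78 = 4250.6 kN·m/m
FS = M_R / M_D = 14775.7 / 4250.6 = 3.476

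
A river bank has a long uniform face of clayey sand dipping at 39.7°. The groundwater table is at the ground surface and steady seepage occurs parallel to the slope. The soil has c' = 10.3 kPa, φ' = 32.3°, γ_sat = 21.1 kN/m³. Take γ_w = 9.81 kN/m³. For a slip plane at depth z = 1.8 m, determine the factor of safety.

With seepage parallel to the slope and the water table at the surface, the effective normal stress on the slip plane uses the buoyant unit weight γ' = γ_sat − γ_w while the driving shear stress uses γ_sat:
FS = [c' + γ' z cos²β tanφ'] / [γ_sat z sinβ cosβ]
γ' = 21.1 − 9.81 = 11.29 kN/m³
Numerator = 10.3 + 11.29·1.8·cos²39.7°·tan32.3° = 10.3 + 11.29·1.8·0.5920·0.6322 = 17.905 kPa
Denominator = 21.1·1.8·sin39.7°·cos39.7° = 21.1·1.8·0.6388·0.7694 = 18.666 kPa
FS = 17.905 / 18.666 = 0.959

FS = 0.96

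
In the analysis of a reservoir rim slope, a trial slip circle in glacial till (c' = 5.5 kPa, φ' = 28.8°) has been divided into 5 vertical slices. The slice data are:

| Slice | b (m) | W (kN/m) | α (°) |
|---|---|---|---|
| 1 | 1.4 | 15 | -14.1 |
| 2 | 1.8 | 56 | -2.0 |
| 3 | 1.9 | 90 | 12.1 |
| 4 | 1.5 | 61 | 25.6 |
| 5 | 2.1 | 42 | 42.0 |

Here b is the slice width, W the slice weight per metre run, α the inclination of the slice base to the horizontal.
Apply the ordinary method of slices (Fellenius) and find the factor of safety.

FS = 2.77

Ordinary method of slices: FS = Σ[c'·Δl_i + (W_i cosα_i)·tanφ'] / Σ W_i sinα_i, with Δl_i = b_i / cosα_i.
Slice 1: Δl = 1.4/cos(-14.1°) = 1.443 m; N'_1 = 15·cos(-14.1°) = 14.5; c'Δl = 7.94; W sinα = -3.7
Slice 2: Δl = 1.8/cos(-2.0°) = 1.801 m; N'_2 = 56·cos(-2.0°) = 56.0; c'Δl = 9.91; W sinα = -2.0
Slice 3: Δl = 1.9/cos12.1° = 1.943 m; N'_3 = 90·cos12.1° = 88.0; c'Δl = 10.69; W sinα = 18.9
Slice 4: Δl = 1.5/cos25.6° = 1.663 m; N'_4 = 61·cos25.6° = 55.0; c'Δl = 9.15; W sinα = 26.4
Slice 5: Δl = 2.1/cos42.0° = 2.826 m; N'_5 = 42·cos42.0° = 31.2; c'Δl = 15.54; W sinα = 28.1
Σc'Δl = 53.2 kN/m; ΣN' = 244.7 kN/m; ΣW sinα = 67.7 kN/m
Resisting = 53.2 + 244.7·tan28.8° = 53.2 + 134.5 = 187.8 kN/m
FS = 187.8 / 67.7 = 2.773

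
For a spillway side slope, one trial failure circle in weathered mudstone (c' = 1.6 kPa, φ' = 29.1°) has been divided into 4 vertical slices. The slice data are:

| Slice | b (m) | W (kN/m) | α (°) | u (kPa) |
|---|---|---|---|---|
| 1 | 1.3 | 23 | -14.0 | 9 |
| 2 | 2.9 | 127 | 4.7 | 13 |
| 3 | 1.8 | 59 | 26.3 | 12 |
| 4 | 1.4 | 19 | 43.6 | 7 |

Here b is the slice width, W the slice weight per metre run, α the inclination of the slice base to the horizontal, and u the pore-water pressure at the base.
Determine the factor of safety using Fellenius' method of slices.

FS = 1.91

Ordinary method of slices: FS = Σ[c'·Δl_i + (W_i cosα_i − u_i·Δl_i)·tanφ'] / Σ W_i sinα_i, with Δl_i = b_i / cosα_i.
Slice 1: Δl = 1.3/cos(-14.0°) = 1.340 m; N'_1 = 23·cos(-14.0°) − 9·1.340 = 10.3; c'Δl = 2.14; W sinα = -5.6
Slice 2: Δl = 2.9/cos4.7° = 2.910 m; N'_2 = 127·cos4.7° − 13·2.910 = 88.7; c'Δl = 4.66; W sinα = 10.4
Slice 3: Δl = 1.8/cos26.3° = 2.008 m; N'_3 = 59·cos26.3° − 12·2.008 = 28.8; c'Δl = 3.21; W sinα = 26.1
Slice 4: Δl = 1.4/cos43.6° = 1.933 m; N'_4 = 19·cos43.6° − 7·1.933 = 0.2; c'Δl = 3.09; W sinα = 13.1
Σc'Δl = 13.1 kN/m; ΣN' = 128.0 kN/m; ΣW sinα = 44.1 kN/m
Resisting = 13.1 + 128.0·tan29.1° = 13.1 + 71.3 = 84.4 kN/m
FS = 84.4 / 44.1 = 1.914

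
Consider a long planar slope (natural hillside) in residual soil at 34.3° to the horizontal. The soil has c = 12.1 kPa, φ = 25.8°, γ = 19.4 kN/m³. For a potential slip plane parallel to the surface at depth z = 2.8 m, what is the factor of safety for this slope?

FS = 1.19

For an infinite slope with a slip plane parallel to the surface (no pore pressure): FS = [c + γz cos²β tanφ] / [γz sinβ cosβ].
γz = 19.4·2.8 = 54.32 kN/m²
Numerator = 12.1 + 54.32·cos²34.3°·tan25.8° = 12.1 + 54.32·0.6824·0.4834 = 30.020 kPa
Denominator = 54.32·sin34.3°·cos34.3° = 54.32·0.5635·0.8261 = 25.287 kPa
FS = 30.020 / 25.287 = 1.187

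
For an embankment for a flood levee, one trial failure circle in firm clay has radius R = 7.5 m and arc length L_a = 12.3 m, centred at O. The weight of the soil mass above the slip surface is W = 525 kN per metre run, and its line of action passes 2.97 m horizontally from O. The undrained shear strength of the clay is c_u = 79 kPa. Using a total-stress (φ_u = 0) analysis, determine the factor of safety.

Taking moments about the centre O, the resisting moment is provided by the undrained shear strength acting along the arc:
M_R = c_u·L_a·R = 79·12.30·7.5 = 7287.8 kN·m/m
M_D = W·d = 525·2.97 = 1559.2 kN·m/m
FS = M_R / M_D = 7287.8 / 1559.2 = 4.674

FS = 4.67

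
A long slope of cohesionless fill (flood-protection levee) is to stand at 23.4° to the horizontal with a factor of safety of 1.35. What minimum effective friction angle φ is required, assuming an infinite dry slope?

φ = 30.3°

FS = tanφ/tanβ ⇒ tanφ = FS · tanβ = 1.35 · tan23.4° = 0.5842
φ = arctan(0.5842) = 30.29°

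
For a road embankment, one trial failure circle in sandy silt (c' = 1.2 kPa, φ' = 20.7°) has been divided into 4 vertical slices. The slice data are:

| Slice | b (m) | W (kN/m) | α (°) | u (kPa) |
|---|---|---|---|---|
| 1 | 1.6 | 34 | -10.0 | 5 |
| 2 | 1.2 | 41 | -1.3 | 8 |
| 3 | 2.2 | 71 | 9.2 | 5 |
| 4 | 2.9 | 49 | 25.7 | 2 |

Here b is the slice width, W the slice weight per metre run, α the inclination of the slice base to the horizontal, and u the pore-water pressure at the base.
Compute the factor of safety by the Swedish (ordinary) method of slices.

Ordinary method of slices: FS = Σ[c'·Δl_i + (W_i cosα_i − u_i·Δl_i)·tanφ'] / Σ W_i sinα_i, with Δl_i = b_i / cosα_i.
Slice 1: Δl = 1.6/cos(-10.0°) = 1.625 m; N'_1 = 34·cos(-10.0°) − 5·1.625 = 25.4; c'Δl = 1.95; W sinα = -5.9
Slice 2: Δl = 1.2/cos(-1.3°) = 1.200 m; N'_2 = 41·cos(-1.3°) − 8·1.200 = 31.4; c'Δl = 1.44; W sinα = -0.9
Slice 3: Δl = 2.2/cos9.2° = 2.229 m; N'_3 = 71·cos9.2° − 5·2.229 = 58.9; c'Δl = 2.67; W sinα = 11.4
Slice 4: Δl = 2.9/cos25.7° = 3.218 m; N'_4 = 49·cos25.7° − 2·3.218 = 37.7; c'Δl = 3.86; W sinα = 21.2
Σc'Δl = 9.9 kN/m; ΣN' = 153.4 kN/m; ΣW sinα = 25.8 kN/m
Resisting = 9.9 + 153.4·tan20.7° = 9.9 + 58.0 = 67.9 kN/m
FS = 67.9 / 25.8 = 2.635

FS = 2.63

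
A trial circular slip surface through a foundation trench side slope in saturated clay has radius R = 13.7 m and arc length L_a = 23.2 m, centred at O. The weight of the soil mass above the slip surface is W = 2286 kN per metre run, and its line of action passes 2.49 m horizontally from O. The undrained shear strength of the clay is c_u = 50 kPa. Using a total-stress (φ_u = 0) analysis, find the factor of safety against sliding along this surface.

Taking moments about the centre O, the resisting moment is provided by the undrained shear strength acting along the arc:
M_R = c_u·L_a·R = 50·23.20·13.7 = 15892.0 kN·m/m
M_D = W·d = 2286·2.49 = 5692.1 kN·m/m
FS = M_R / M_D = 15892.0 / 5692.1 = 2.792

FS = 2.79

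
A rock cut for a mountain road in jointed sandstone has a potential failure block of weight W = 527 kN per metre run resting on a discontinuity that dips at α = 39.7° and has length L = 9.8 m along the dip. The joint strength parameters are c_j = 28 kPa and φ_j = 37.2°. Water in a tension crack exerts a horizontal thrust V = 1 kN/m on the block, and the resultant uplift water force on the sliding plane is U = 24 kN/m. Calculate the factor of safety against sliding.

Resolving the block weight along and normal to the plane and applying the Mohr–Coulomb strength on the joint:
N' = W cosα − U − V sinα = 527·cos39.7° − 24 − 1·sin39.7° = 380.8 kN/m
Driving force T = W sinα + V cosα = 527·sin39.7° + 1·cos39.7° = 337.4 kN/m
Resisting force R = c_j·L + N'·tanφ_j = 28·9.8 + 380.8·tan37.2° = 274.4 + 289.1 = 563.5 kN/m
FS = R / T = 563.5 / 337.4 = 1.670

FS = 1.67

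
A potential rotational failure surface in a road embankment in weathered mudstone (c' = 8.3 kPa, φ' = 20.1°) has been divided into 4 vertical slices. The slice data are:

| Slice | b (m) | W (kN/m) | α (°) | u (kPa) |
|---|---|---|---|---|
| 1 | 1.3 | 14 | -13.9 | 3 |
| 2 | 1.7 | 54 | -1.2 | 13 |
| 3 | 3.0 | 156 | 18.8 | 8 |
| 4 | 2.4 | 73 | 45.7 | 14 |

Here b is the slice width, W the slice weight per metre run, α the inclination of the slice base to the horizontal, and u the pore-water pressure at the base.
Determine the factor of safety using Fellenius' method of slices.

FS = 1.44

Ordinary method of slices: FS = Σ[c'·Δl_i + (W_i cosα_i − u_i·Δl_i)·tanφ'] / Σ W_i sinα_i, with Δl_i = b_i / cosα_i.
Slice 1: Δl = 1.3/cos(-13.9°) = 1.339 m; N'_1 = 14·cos(-13.9°) − 3·1.339 = 9.6; c'Δl = 11.12; W sinα = -3.4
Slice 2: Δl = 1.7/cos(-1.2°) = 1.700 m; N'_2 = 54·cos(-1.2°) − 13·1.700 = 31.9; c'Δl = 14.11; W sinα = -1.1
Slice 3: Δl = 3.0/cos18.8° = 3.169 m; N'_3 = 156·cos18.8° − 8·3.169 = 122.3; c'Δl = 26.30; W sinα = 50.3
Slice 4: Δl = 2.4/cos45.7° = 3.436 m; N'_4 = 73·cos45.7° − 14·3.436 = 2.9; c'Δl = 28.52; W sinα = 52.2
Σc'Δl = 80.1 kN/m; ΣN' = 166.7 kN/m; ΣW sinα = 98.0 kN/m
Resisting = 80.1 + 166.7·tan20.1° = 80.1 + 61.0 = 141.0 kN/m
FS = 141.0 / 98.0 = 1.439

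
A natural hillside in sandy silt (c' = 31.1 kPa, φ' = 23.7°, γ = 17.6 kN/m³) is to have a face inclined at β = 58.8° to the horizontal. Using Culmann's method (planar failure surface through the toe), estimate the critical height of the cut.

Culmann's analysis gives the critical failure plane at α_cr = (β + φ')/2 = (58.8 + 23.7)/2 = 41.2°, and the critical height
H_c = (4c'/γ) · sinβ cosφ' / [1 − cos(β − φ')]
    = (4·31.1/17.6) · sin58.8°·cos23.7° / [1 − cos(35.1°)]
    = 7.068 · 0.8554·0.9157 / [1 − 0.8181]
    = 7.068 · 0.7832 / 0.1819
    = 30.44 m

H_c = 30.44 m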